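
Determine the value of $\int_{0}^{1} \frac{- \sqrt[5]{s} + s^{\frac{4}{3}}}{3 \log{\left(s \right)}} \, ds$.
$\log{\left(\frac{\sqrt[3]{420}}{6} \right)}$

Replace the exponent $\frac{1}{5}$ by a parameter $a$: let $I(a) = \int_{0}^{1} \frac{s^{\frac{4}{3}} - s^{a}}{3 \log{\left(s \right)}} \, ds$.

Since $\dfrac{\partial}{\partial a}\,s^{a} = s^{a} \ln s$, the $\ln s$ in the denominator cancels and
$$\frac{dI}{da} = \int_{0}^{1} - \frac{1}{3} s^{a} \, ds = - \frac{1}{3} \left[\frac{s^{a+1}}{a+1}\right]_0^1 = - \frac{1}{3 a + 3}.$$

Integrating with respect to $a$ gives $I(a) = - \frac{\log{\left(a + 1 \right)}}{3} - \frac{\log{\left(3 \right)}}{3} + \frac{\log{\left(7 \right)}}{3} + C$.

At $a = \frac{4}{3}$ the integrand is identically $0$, so $I(\frac{4}{3}) = 0$. The closed form gives $0$, hence $C = 0$.

Setting $a = \frac{1}{5}$:
$$I = \log{\left(\frac{\sqrt[3]{420}}{6} \right)}.$$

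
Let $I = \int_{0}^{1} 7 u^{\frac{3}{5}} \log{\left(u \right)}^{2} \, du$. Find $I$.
$\frac{875}{256}$

Begin with the known integral
$$J(a) = \int_{0}^{1} 7 u^{a} \, du = \frac{7}{a + 1}.$$

Differentiating under the integral sign brings down a factor of $\ln u$:
$$\frac{dJ}{da} = \int_{0}^{1} 7 u^{a} \log{\left(u \right)} \, du = - \frac{7}{\left(a + 1\right)^{2}}.$$

Repeating twice in total — each differentiation brings down another $\ln u$ — gives
$$\frac{d^{2}J}{da^{2}} = \int_{0}^{1} 7 u^{a} \log{\left(u \right)}^{2} \, du = \frac{14}{\left(a + 1\right)^{3}},$$
and the integrand here is exactly the target integrand, so $I = \frac{14}{\left(a + 1\right)^{3}}$.

Setting $a = \frac{3}{5}$:
$$I = \frac{875}{256}.$$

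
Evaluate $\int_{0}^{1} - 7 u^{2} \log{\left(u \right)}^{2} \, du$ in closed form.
$- \frac{14}{27}$

Consider the simpler parametrised integral
$$J(a) = \int_{0}^{1} - 7 u^{a} \, du = - \frac{7}{a + 1}.$$

Differentiating under the integral sign brings down a factor of $\ln u$:
$$\frac{dJ}{da} = \int_{0}^{1} - 7 u^{a} \log{\left(u \right)} \, du = \frac{7}{\left(a + 1\right)^{2}}.$$

Repeating twice in total — each differentiation brings down another $\ln u$ — gives
$$\frac{d^{2}J}{da^{2}} = \int_{0}^{1} - 7 u^{a} \log{\left(u \right)}^{2} \, du = - \frac{14}{\left(a + 1\right)^{3}},$$
and the integrand here is exactly the target integrand, so $I = - \frac{14}{\left(a + 1\right)^{3}}$.

Setting $a = 2$:
$$I = - \frac{14}{27}.$$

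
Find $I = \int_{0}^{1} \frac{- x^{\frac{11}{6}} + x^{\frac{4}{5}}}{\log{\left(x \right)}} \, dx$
$\log{\left(\frac{54}{85} \right)}$

Consider the one-parameter family: let $I(a) = \int_{0}^{1} \frac{- x^{\frac{11}{6}} + x^{a}}{\log{\left(x \right)}} \, dx$.

Since $\dfrac{\partial}{\partial a}\,x^{a} = x^{a} \ln x$, the $\ln x$ in the denominator cancels and
$$\frac{dI}{da} = \int_{0}^{1} x^{a} \, dx = \left[\frac{x^{a+1}}{a+1}\right]_0^1 = \frac{1}{a + 1}.$$

Integrating with respect to $a$ gives $I(a) = \log{\left(\frac{6 a}{17} + \frac{6}{17} \right)} + C$.

At $a = \frac{11}{6}$ the integrand is identically $0$, so $I(\frac{11}{6}) = 0$. The closed form gives $0$, hence $C = 0$.

Setting $a = \frac{4}{5}$:
$$I = \log{\left(\frac{54}{85} \right)}.$$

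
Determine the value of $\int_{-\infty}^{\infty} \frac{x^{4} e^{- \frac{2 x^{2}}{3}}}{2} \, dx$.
$\frac{27 \sqrt{6} \sqrt{\pi}}{64}$

Start from the elementary integral
$$J(a) = \int_{-\infty}^{\infty} \frac{e^{- a x^{2}}}{2} \, dx = \frac{\sqrt{\pi}}{2 \sqrt{a}}.$$

Differentiating under the integral sign brings down a factor of $(-x^2)$:
$$\frac{dJ}{da} = \int_{-\infty}^{\infty} - \frac{x^{2} e^{- a x^{2}}}{2} \, dx = - \frac{\sqrt{\pi}}{4 a^{\frac{3}{2}}}.$$

Repeating twice in total — each differentiation brings down another $(-x^2)$ — gives
$$\frac{d^{2}J}{da^{2}} = \int_{-\infty}^{\infty} \frac{x^{4} e^{- a x^{2}}}{2} \, dx = \frac{3 \sqrt{\pi}}{8 a^{\frac{5}{2}}},$$
and the integrand here is exactly the target integrand, so $I = \frac{3 \sqrt{\pi}}{8 a^{\frac{5}{2}}}$.

Setting $a = \frac{2}{3}$:
$$I = \frac{27 \sqrt{6} \sqrt{\pi}}{64}.$$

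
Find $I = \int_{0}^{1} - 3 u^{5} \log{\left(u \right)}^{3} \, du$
$\frac{1}{72}$

Begin with the known integral
$$J(a) = \int_{0}^{1} - 3 u^{a} \, du = - \frac{3}{a + 1}.$$

Differentiating under the integral sign brings down a factor of $\ln u$:
$$\frac{dJ}{da} = \int_{0}^{1} - 3 u^{a} \log{\left(u \right)} \, du = \frac{3}{\left(a + 1\right)^{2}}.$$

Repeating $3$ times in total — each differentiation brings down another $\ln u$ — gives
$$\frac{d^{3}J}{da^{3}} = \int_{0}^{1} - 3 u^{a} \log{\left(u \right)}^{3} \, du = \frac{18}{\left(a + 1\right)^{4}},$$
and the integrand here is exactly the target integrand, so $I = \frac{18}{\left(a + 1\right)^{4}}$.

Setting $a = 5$:
$$I = \frac{1}{72}.$$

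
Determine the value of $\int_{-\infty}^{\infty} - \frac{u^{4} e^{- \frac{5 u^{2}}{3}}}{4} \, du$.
$- \frac{27 \sqrt{15} \sqrt{\pi}}{2000}$

Consider the simpler parametrised integral
$$J(a) = \int_{-\infty}^{\infty} - \frac{e^{- a u^{2}}}{4} \, du = - \frac{\sqrt{\pi}}{4 \sqrt{a}}.$$

Differentiating under the integral sign brings down a factor of $(-u^2)$:
$$\frac{dJ}{da} = \int_{-\infty}^{\infty} \frac{u^{2} e^{- a u^{2}}}{4} \, du = \frac{\sqrt{\pi}}{8 a^{\frac{3}{2}}}.$$

Repeating twice in total — each differentiation brings down another $(-u^2)$ — gives
$$\frac{d^{2}J}{da^{2}} = \int_{-\infty}^{\infty} - \frac{u^{4} e^{- a u^{2}}}{4} \, du = - \frac{3 \sqrt{\pi}}{16 a^{\frac{5}{2}}},$$
and the integrand here is exactly the target integrand, so $I = - \frac{3 \sqrt{\pi}}{16 a^{\frac{5}{2}}}$.

Setting $a = \frac{5}{3}$:
$$I = - \frac{27 \sqrt{15} \sqrt{\pi}}{2000}.$$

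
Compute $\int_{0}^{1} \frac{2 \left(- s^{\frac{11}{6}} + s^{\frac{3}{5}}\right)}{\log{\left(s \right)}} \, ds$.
$\log{\left(\frac{2304}{7225} \right)}$

Replace the exponent $\frac{3}{5}$ by a parameter $a$: let $I(a) = \int_{0}^{1} \frac{2 \left(- s^{\frac{11}{6}} + s^{a}\right)}{\log{\left(s \right)}} \, ds$.

Since $\dfrac{\partial}{\partial a}\,s^{a} = s^{a} \ln s$, the $\ln s$ in the denominator cancels and
$$\frac{dI}{da} = \int_{0}^{1} 2 s^{a} \, ds = 2 \left[\frac{s^{a+1}}{a+1}\right]_0^1 = \frac{2}{a + 1}.$$

Integrating with respect to $a$ gives $I(a) = \log{\left(\frac{36 \left(a + 1\right)^{2}}{289} \right)} + C$.

At $a = \frac{11}{6}$ the integrand is identically $0$, so $I(\frac{11}{6}) = 0$. The closed form gives $0$, hence $C = 0$.

Setting $a = \frac{3}{5}$:
$$I = \log{\left(\frac{2304}{7225} \right)}.$$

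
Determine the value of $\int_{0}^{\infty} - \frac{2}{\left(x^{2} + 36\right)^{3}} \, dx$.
$- \frac{\pi}{20736}$

Recall the elementary integral
$$J(a) = \int_{0}^{\infty} - \frac{2}{a^{2} + x^{2}} \, dx = - \frac{\pi}{a}.$$

Differentiating under the integral sign with respect to $a$,
$$\frac{dJ}{da} = \int_{0}^{\infty} \frac{4 a}{\left(a^{2} + x^{2}\right)^{2}} \, dx = \frac{\pi}{a^{2}},$$
so $\int_{0}^{\infty} - \frac{2}{\left(a^{2} + x^{2}\right)^{2}} \, dx = - \frac{\pi}{2 a^{3}}$.

Repeating — each differentiation of $1/(x^2+a^2)^j$ produces $-2ja/(x^2+a^2)^{j+1}$ — and dividing through by $-2ja$ at each step yields, after $2$ differentiations in total,
$$\int_{0}^{\infty} - \frac{2}{\left(a^{2} + x^{2}\right)^{3}} \, dx = - \frac{3 \pi}{8 a^{5}}.$$

Setting $a = 6$:
$$I = - \frac{\pi}{20736}.$$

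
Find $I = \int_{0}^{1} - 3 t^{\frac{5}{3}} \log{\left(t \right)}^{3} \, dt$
$\frac{729}{2048}$

Start from the elementary integral
$$J(a) = \int_{0}^{1} - 3 t^{a} \, dt = - \frac{3}{a + 1}.$$

Differentiating under the integral sign brings down a factor of $\ln t$:
$$\frac{dJ}{da} = \int_{0}^{1} - 3 t^{a} \log{\left(t \right)} \, dt = \frac{3}{\left(a + 1\right)^{2}}.$$

Repeating $3$ times in total — each differentiation brings down another $\ln t$ — gives
$$\frac{d^{3}J}{da^{3}} = \int_{0}^{1} - 3 t^{a} \log{\left(t \right)}^{3} \, dt = \frac{18}{\left(a + 1\right)^{4}},$$
and the integrand here is exactly the target integrand, so $I = \frac{18}{\left(a + 1\right)^{4}}$.

Setting $a = \frac{5}{3}$:
$$I = \frac{729}{2048}.$$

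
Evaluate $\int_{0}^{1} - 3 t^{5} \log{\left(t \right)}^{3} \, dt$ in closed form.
$\frac{1}{72}$

Consider the simpler parametrised integral
$$J(a) = \int_{0}^{1} - 3 t^{a} \, dt = - \frac{3}{a + 1}.$$

Differentiating under the integral sign brings down a factor of $\ln t$:
$$\frac{dJ}{da} = \int_{0}^{1} - 3 t^{a} \log{\left(t \right)} \, dt = \frac{3}{\left(a + 1\right)^{2}}.$$

Repeating $3$ times in total — each differentiation brings down another $\ln t$ — gives
$$\frac{d^{3}J}{da^{3}} = \int_{0}^{1} - 3 t^{a} \log{\left(t \right)}^{3} \, dt = \frac{18}{\left(a + 1\right)^{4}},$$
and the integrand here is exactly the target integrand, so $I = \frac{18}{\left(a + 1\right)^{4}}$.

Setting $a = 5$:
$$I = \frac{1}{72}.$$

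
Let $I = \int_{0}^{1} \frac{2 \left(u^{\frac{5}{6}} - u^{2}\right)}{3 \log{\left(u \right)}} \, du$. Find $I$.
$\log{\left(\frac{11^{\frac{2}{3}} \sqrt[3]{18}}{18} \right)}$

Consider the one-parameter family: let $I(a) = \int_{0}^{1} \frac{2 \left(u^{\frac{5}{6}} - u^{a}\right)}{3 \log{\left(u \right)}} \, du$.

Since $\dfrac{\partial}{\partial a}\,u^{a} = u^{a} \ln u$, the $\ln u$ in the denominator cancels and
$$\frac{dI}{da} = \int_{0}^{1} - \frac{2}{3} u^{a} \, du = - \frac{2}{3} \left[\frac{u^{a+1}}{a+1}\right]_0^1 = - \frac{2}{3 a + 3}.$$

Integrating with respect to $a$ gives $I(a) = - \frac{2 \log{\left(a + 1 \right)}}{3} - \frac{2 \log{\left(6 \right)}}{3} + \frac{2 \log{\left(11 \right)}}{3} + C$.

At $a = \frac{5}{6}$ the integrand is identically $0$, so $I(\frac{5}{6}) = 0$. The closed form gives $0$, hence $C = 0$.

Setting $a = 2$:
$$I = \log{\left(\frac{11^{\frac{2}{3}} \sqrt[3]{18}}{18} \right)}.$$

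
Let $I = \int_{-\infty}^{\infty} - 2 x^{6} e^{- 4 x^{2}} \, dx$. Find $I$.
$- \frac{15 \sqrt{\pi}}{512}$

Start from the elementary integral
$$J(a) = \int_{-\infty}^{\infty} - 2 e^{- a x^{2}} \, dx = - \frac{2 \sqrt{\pi}}{\sqrt{a}}.$$

Differentiating under the integral sign brings down a factor of $(-x^2)$:
$$\frac{dJ}{da} = \int_{-\infty}^{\infty} 2 x^{2} e^{- a x^{2}} \, dx = \frac{\sqrt{\pi}}{a^{\frac{3}{2}}}.$$

Repeating $3$ times in total — each differentiation brings down another $(-x^2)$ — gives
$$\frac{d^{3}J}{da^{3}} = \int_{-\infty}^{\infty} 2 x^{6} e^{- a x^{2}} \, dx = \frac{15 \sqrt{\pi}}{4 a^{\frac{7}{2}}},$$
and the integrand here is $(-1)^{3}$ times the target integrand, so $I = (-1)^{3}\,\frac{d^{3}J}{da^{3}} = - \frac{15 \sqrt{\pi}}{4 a^{\frac{7}{2}}}$.

Setting $a = 4$:
$$I = - \frac{15 \sqrt{\pi}}{512}.$$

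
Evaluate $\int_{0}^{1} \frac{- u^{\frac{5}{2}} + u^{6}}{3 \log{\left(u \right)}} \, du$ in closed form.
$\frac{\log{\left(2 \right)}}{3}$

Consider the one-parameter family: let $I(a) = \int_{0}^{1} \frac{u^{6} - u^{a}}{3 \log{\left(u \right)}} \, du$.

Since $\dfrac{\partial}{\partial a}\,u^{a} = u^{a} \ln u$, the $\ln u$ in the denominator cancels and
$$\frac{dI}{da} = \int_{0}^{1} - \frac{1}{3} u^{a} \, du = - \frac{1}{3} \left[\frac{u^{a+1}}{a+1}\right]_0^1 = - \frac{1}{3 a + 3}.$$

Integrating with respect to $a$ gives $I(a) = - \frac{\log{\left(a + 1 \right)}}{3} + \frac{\log{\left(7 \right)}}{3} + C$.

At $a = 6$ the integrand is identically $0$, so $I(6) = 0$. The closed form gives $0$, hence $C = 0$.

Setting $a = \frac{5}{2}$:
$$I = \frac{\log{\left(2 \right)}}{3}.$$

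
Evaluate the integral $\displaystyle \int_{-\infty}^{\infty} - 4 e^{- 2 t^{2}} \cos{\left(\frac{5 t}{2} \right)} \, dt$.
$- \frac{2 \sqrt{2} \sqrt{\pi}}{e^{\frac{25}{32}}}$

Define $I(b) = \int_{-\infty}^{\infty} - 4 e^{- 2 t^{2}} \cos{\left(b t \right)} \, dt$.

Differentiating under the integral sign,
$$I'(b) = \int_{-\infty}^{\infty} 4 t e^{- 2 t^{2}} \sin{\left(b t \right)} \, dt.$$

Integrate $\int_{-\infty}^{\infty} t \sin(b t)\, e^{- 2 t^{2}}\, dt$ by parts with $u = \sin(b t)$ and $dv = t\, e^{- 2 t^{2}}\, dt$, giving $v = - \frac{e^{- 2 t^{2}}}{4}$. The boundary term vanishes and
$$\int_{-\infty}^{\infty} t \sin(b t)\, e^{- 2 t^{2}}\, dt = \frac{b}{4} \int_{-\infty}^{\infty} \cos(b t)\, e^{- 2 t^{2}}\, dt,$$
so $I'(b) = - \frac{b}{4}\, I(b)$.

This is a separable first-order ODE; solving with the initial condition $I(0) = \int_{-\infty}^{\infty} - 4 e^{- 2 t^{2}}\,dt = - 2 \sqrt{2} \sqrt{\pi}$ gives
$$I(b) = - 2 \sqrt{2} \sqrt{\pi} e^{- \frac{b^{2}}{8}}.$$

Setting $b = \frac{5}{2}$:
$$I = - \frac{2 \sqrt{2} \sqrt{\pi}}{e^{\frac{25}{32}}}.$$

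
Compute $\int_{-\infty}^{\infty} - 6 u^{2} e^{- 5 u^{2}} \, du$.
$- \frac{3 \sqrt{5} \sqrt{\pi}}{25}$

Consider the simpler parametrised integral
$$J(a) = \int_{-\infty}^{\infty} - 6 e^{- a u^{2}} \, du = - \frac{6 \sqrt{\pi}}{\sqrt{a}}.$$

Differentiating under the integral sign brings down a factor of $(-u^2)$:
$$\frac{dJ}{da} = \int_{-\infty}^{\infty} 6 u^{2} e^{- a u^{2}} \, du = \frac{3 \sqrt{\pi}}{a^{\frac{3}{2}}}.$$

The integral on the left is $-I$, so $I = - \frac{3 \sqrt{\pi}}{a^{\frac{3}{2}}}$.

Setting $a = 5$:
$$I = - \frac{3 \sqrt{5} \sqrt{\pi}}{25}.$$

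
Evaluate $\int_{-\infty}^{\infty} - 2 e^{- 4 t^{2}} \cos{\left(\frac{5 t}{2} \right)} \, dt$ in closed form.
$- \frac{\sqrt{\pi}}{e^{\frac{25}{64}}}$

Treat the cosine frequency as a parameter and define $I(b) = \int_{-\infty}^{\infty} - 2 e^{- 4 t^{2}} \cos{\left(b t \right)} \, dt$.

Differentiating under the integral sign,
$$I'(b) = \int_{-\infty}^{\infty} 2 t e^{- 4 t^{2}} \sin{\left(b t \right)} \, dt.$$

Integrate $\int_{-\infty}^{\infty} t \sin(b t)\, e^{- 4 t^{2}}\, dt$ by parts with $u = \sin(b t)$ and $dv = t\, e^{- 4 t^{2}}\, dt$, giving $v = - \frac{e^{- 4 t^{2}}}{8}$. The boundary term vanishes and
$$\int_{-\infty}^{\infty} t \sin(b t)\, e^{- 4 t^{2}}\, dt = \frac{b}{8} \int_{-\infty}^{\infty} \cos(b t)\, e^{- 4 t^{2}}\, dt,$$
so $I'(b) = - \frac{b}{8}\, I(b)$.

This is a separable first-order ODE; solving with the initial condition $I(0) = \int_{-\infty}^{\infty} - 2 e^{- 4 t^{2}}\,dt = - \sqrt{\pi}$ gives
$$I(b) = - \sqrt{\pi} e^{- \frac{b^{2}}{16}}.$$

Setting $b = \frac{5}{2}$:
$$I = - \frac{\sqrt{\pi}}{e^{\frac{25}{64}}}.$$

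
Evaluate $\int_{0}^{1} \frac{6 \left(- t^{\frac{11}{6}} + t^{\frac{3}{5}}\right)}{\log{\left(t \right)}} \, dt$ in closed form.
$\log{\left(\frac{12230590464}{377149515625} \right)}$

Consider the one-parameter family: let $I(a) = \int_{0}^{1} \frac{6 \left(- t^{\frac{11}{6}} + t^{a}\right)}{\log{\left(t \right)}} \, dt$.

Since $\dfrac{\partial}{\partial a}\,t^{a} = t^{a} \ln t$, the $\ln t$ in the denominator cancels and
$$\frac{dI}{da} = \int_{0}^{1} 6 t^{a} \, dt = 6 \left[\frac{t^{a+1}}{a+1}\right]_0^1 = \frac{6}{a + 1}.$$

Integrating with respect to $a$ gives $I(a) = \log{\left(\frac{46656 \left(a + 1\right)^{6}}{24137569} \right)} + C$.

At $a = \frac{11}{6}$ the integrand is identically $0$, so $I(\frac{11}{6}) = 0$. The closed form gives $0$, hence $C = 0$.

Setting $a = \frac{3}{5}$:
$$I = \log{\left(\frac{12230590464}{377149515625} \right)}.$$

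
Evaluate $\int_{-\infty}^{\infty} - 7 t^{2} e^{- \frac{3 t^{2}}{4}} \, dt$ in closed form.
$- \frac{28 \sqrt{3} \sqrt{\pi}}{9}$

Start from the elementary integral
$$J(a) = \int_{-\infty}^{\infty} - 7 e^{- a t^{2}} \, dt = - \frac{7 \sqrt{\pi}}{\sqrt{a}}.$$

Differentiating under the integral sign brings down a factor of $(-t^2)$:
$$\frac{dJ}{da} = \int_{-\infty}^{\infty} 7 t^{2} e^{- a t^{2}} \, dt = \frac{7 \sqrt{\pi}}{2 a^{\frac{3}{2}}}.$$

The integral on the left is $-I$, so $I = - \frac{7 \sqrt{\pi}}{2 a^{\frac{3}{2}}}$.

Setting $a = \frac{3}{4}$:
$$I = - \frac{28 \sqrt{3} \sqrt{\pi}}{9}.$$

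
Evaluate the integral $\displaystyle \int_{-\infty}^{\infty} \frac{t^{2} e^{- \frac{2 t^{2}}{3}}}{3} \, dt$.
$\frac{\sqrt{6} \sqrt{\pi}}{8}$

Start from the elementary integral
$$J(a) = \int_{-\infty}^{\infty} \frac{e^{- a t^{2}}}{3} \, dt = \frac{\sqrt{\pi}}{3 \sqrt{a}}.$$

Differentiating under the integral sign brings down a factor of $(-t^2)$:
$$\frac{dJ}{da} = \int_{-\infty}^{\infty} - \frac{t^{2} e^{- a t^{2}}}{3} \, dt = - \frac{\sqrt{\pi}}{6 a^{\frac{3}{2}}}.$$

The integral on the left is $-I$, so $I = \frac{\sqrt{\pi}}{6 a^{\frac{3}{2}}}$.

Setting $a = \frac{2}{3}$:
$$I = \frac{\sqrt{6} \sqrt{\pi}}{8}.$$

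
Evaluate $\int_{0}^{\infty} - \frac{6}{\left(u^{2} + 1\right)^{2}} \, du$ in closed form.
$- \frac{3 \pi}{2}$

Recall the elementary integral
$$J(a) = \int_{0}^{\infty} - \frac{6}{a^{2} + u^{2}} \, du = - \frac{3 \pi}{a}.$$

Differentiating under the integral sign with respect to $a$,
$$\frac{dJ}{da} = \int_{0}^{\infty} \frac{12 a}{\left(a^{2} + u^{2}\right)^{2}} \, du = \frac{3 \pi}{a^{2}},$$
so $\int_{0}^{\infty} - \frac{6}{\left(a^{2} + u^{2}\right)^{2}} \, du = - \frac{3 \pi}{2 a^{3}}$.

Setting $a = 1$:
$$I = - \frac{3 \pi}{2}.$$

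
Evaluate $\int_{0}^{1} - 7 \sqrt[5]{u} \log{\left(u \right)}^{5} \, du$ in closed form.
$\frac{546875}{1944}$

Start from the elementary integral
$$J(a) = \int_{0}^{1} - 7 u^{a} \, du = - \frac{7}{a + 1}.$$

Differentiating under the integral sign brings down a factor of $\ln u$:
$$\frac{dJ}{da} = \int_{0}^{1} - 7 u^{a} \log{\left(u \right)} \, du = \frac{7}{\left(a + 1\right)^{2}}.$$

Repeating $5$ times in total — each differentiation brings down another $\ln u$ — gives
$$\frac{d^{5}J}{da^{5}} = \int_{0}^{1} - 7 u^{a} \log{\left(u \right)}^{5} \, du = \frac{840}{\left(a + 1\right)^{6}},$$
and the integrand here is exactly the target integrand, so $I = \frac{840}{\left(a + 1\right)^{6}}$.

Setting $a = \frac{1}{5}$:
$$I = \frac{546875}{1944}.$$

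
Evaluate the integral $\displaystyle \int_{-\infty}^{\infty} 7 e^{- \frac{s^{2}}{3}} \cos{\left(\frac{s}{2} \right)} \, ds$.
$\frac{7 \sqrt{3} \sqrt{\pi}}{e^{\frac{3}{16}}}$

Treat the cosine frequency as a parameter and define $I(b) = \int_{-\infty}^{\infty} 7 e^{- \frac{s^{2}}{3}} \cos{\left(b s \right)} \, ds$.

Differentiating under the integral sign,
$$I'(b) = \int_{-\infty}^{\infty} - 7 s e^{- \frac{s^{2}}{3}} \sin{\left(b s \right)} \, ds.$$

Integrate $\int_{-\infty}^{\infty} s \sin(b s)\, e^{- \frac{s^{2}}{3}}\, ds$ by parts with $u = \sin(b s)$ and $dv = s\, e^{- \frac{s^{2}}{3}}\, ds$, giving $v = - \frac{3 e^{- \frac{s^{2}}{3}}}{2}$. The boundary term vanishes and
$$\int_{-\infty}^{\infty} s \sin(b s)\, e^{- \frac{s^{2}}{3}}\, ds = \frac{3 b}{2} \int_{-\infty}^{\infty} \cos(b s)\, e^{- \frac{s^{2}}{3}}\, ds,$$
so $I'(b) = - \frac{3 b}{2}\, I(b)$.

This is a separable first-order ODE; solving with the initial condition $I(0) = \int_{-\infty}^{\infty} 7 e^{- \frac{s^{2}}{3}}\,ds = 7 \sqrt{3} \sqrt{\pi}$ gives
$$I(b) = 7 \sqrt{3} \sqrt{\pi} e^{- \frac{3 b^{2}}{4}}.$$

Setting $b = \frac{1}{2}$:
$$I = \frac{7 \sqrt{3} \sqrt{\pi}}{e^{\frac{3}{16}}}.$$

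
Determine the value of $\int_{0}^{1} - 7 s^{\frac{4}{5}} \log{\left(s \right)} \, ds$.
$\frac{175}{81}$

Start from the elementary integral
$$J(a) = \int_{0}^{1} - 7 s^{a} \, ds = - \frac{7}{a + 1}.$$

Differentiating under the integral sign brings down a factor of $\ln s$:
$$\frac{dJ}{da} = \int_{0}^{1} - 7 s^{a} \log{\left(s \right)} \, ds = \frac{7}{\left(a + 1\right)^{2}}.$$

The integral on the left is $I$, so $I = \frac{7}{\left(a + 1\right)^{2}}$.

Setting $a = \frac{4}{5}$:
$$I = \frac{175}{81}.$$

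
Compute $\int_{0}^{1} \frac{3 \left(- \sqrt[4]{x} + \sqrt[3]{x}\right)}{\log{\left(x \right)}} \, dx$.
$\log{\left(\frac{4096}{3375} \right)}$

Consider the one-parameter family: let $I(a) = \int_{0}^{1} \frac{3 \left(- \sqrt[4]{x} + x^{a}\right)}{\log{\left(x \right)}} \, dx$.

Since $\dfrac{\partial}{\partial a}\,x^{a} = x^{a} \ln x$, the $\ln x$ in the denominator cancels and
$$\frac{dI}{da} = \int_{0}^{1} 3 x^{a} \, dx = 3 \left[\frac{x^{a+1}}{a+1}\right]_0^1 = \frac{3}{a + 1}.$$

Integrating with respect to $a$ gives $I(a) = \log{\left(\frac{64 \left(a + 1\right)^{3}}{125} \right)} + C$.

At $a = \frac{1}{4}$ the integrand is identically $0$, so $I(\frac{1}{4}) = 0$. The closed form gives $0$, hence $C = 0$.

Setting $a = \frac{1}{3}$:
$$I = \log{\left(\frac{4096}{3375} \right)}.$$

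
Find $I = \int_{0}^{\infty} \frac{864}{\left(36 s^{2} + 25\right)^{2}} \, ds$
$\frac{36 \pi}{125}$

Start from the standard arctangent integral
$$J(a) = \int_{0}^{\infty} \frac{2}{3 \left(a^{2} + s^{2}\right)} \, ds = \frac{\pi}{3 a}.$$

Differentiating under the integral sign with respect to $a$,
$$\frac{dJ}{da} = \int_{0}^{\infty} - \frac{4 a}{3 \left(a^{2} + s^{2}\right)^{2}} \, ds = - \frac{\pi}{3 a^{2}},$$
so $\int_{0}^{\infty} \frac{2}{3 \left(a^{2} + s^{2}\right)^{2}} \, ds = \frac{\pi}{6 a^{3}}$.

Setting $a = \frac{5}{6}$:
$$I = \frac{36 \pi}{125}.$$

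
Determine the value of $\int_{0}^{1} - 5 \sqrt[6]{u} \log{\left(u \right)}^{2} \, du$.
$- \frac{2160}{343}$

Start from the elementary integral
$$J(a) = \int_{0}^{1} - 5 u^{a} \, du = - \frac{5}{a + 1}.$$

Differentiating under the integral sign brings down a factor of $\ln u$:
$$\frac{dJ}{da} = \int_{0}^{1} - 5 u^{a} \log{\left(u \right)} \, du = \frac{5}{\left(a + 1\right)^{2}}.$$

Repeating twice in total — each differentiation brings down another $\ln u$ — gives
$$\frac{d^{2}J}{da^{2}} = \int_{0}^{1} - 5 u^{a} \log{\left(u \right)}^{2} \, du = - \frac{10}{\left(a + 1\right)^{3}},$$
and the integrand here is exactly the target integrand, so $I = - \frac{10}{\left(a + 1\right)^{3}}$.

Setting $a = \frac{1}{6}$:
$$I = - \frac{2160}{343}.$$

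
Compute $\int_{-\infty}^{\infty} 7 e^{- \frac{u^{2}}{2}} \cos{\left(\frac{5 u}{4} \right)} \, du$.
$\frac{7 \sqrt{2} \sqrt{\pi}}{e^{\frac{25}{32}}}$

Define $I(b) = \int_{-\infty}^{\infty} 7 e^{- \frac{u^{2}}{2}} \cos{\left(b u \right)} \, du$.

Differentiating under the integral sign,
$$I'(b) = \int_{-\infty}^{\infty} - 7 u e^{- \frac{u^{2}}{2}} \sin{\left(b u \right)} \, du.$$

Integrate $\int_{-\infty}^{\infty} u \sin(b u)\, e^{- \frac{u^{2}}{2}}\, du$ by parts with $w = \sin(b u)$ and $dv = u\, e^{- \frac{u^{2}}{2}}\, du$, giving $v = - e^{- \frac{u^{2}}{2}}$. The boundary term vanishes and
$$\int_{-\infty}^{\infty} u \sin(b u)\, e^{- \frac{u^{2}}{2}}\, du = b \int_{-\infty}^{\infty} \cos(b u)\, e^{- \frac{u^{2}}{2}}\, du,$$
so $I'(b) = - b\, I(b)$.

This is a separable first-order ODE; solving with the initial condition $I(0) = \int_{-\infty}^{\infty} 7 e^{- \frac{u^{2}}{2}}\,du = 7 \sqrt{2} \sqrt{\pi}$ gives
$$I(b) = 7 \sqrt{2} \sqrt{\pi} e^{- \frac{b^{2}}{2}}.$$

Setting $b = \frac{5}{4}$:
$$I = \frac{7 \sqrt{2} \sqrt{\pi}}{e^{\frac{25}{32}}}.$$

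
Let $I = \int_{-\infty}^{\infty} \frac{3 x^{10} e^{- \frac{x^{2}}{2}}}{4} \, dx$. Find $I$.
$\frac{2835 \sqrt{2} \sqrt{\pi}}{4}$

Begin with the known integral
$$J(a) = \int_{-\infty}^{\infty} \frac{3 e^{- a x^{2}}}{4} \, dx = \frac{3 \sqrt{\pi}}{4 \sqrt{a}}.$$

Differentiating under the integral sign brings down a factor of $(-x^2)$:
$$\frac{dJ}{da} = \int_{-\infty}^{\infty} - \frac{3 x^{2} e^{- a x^{2}}}{4} \, dx = - \frac{3 \sqrt{\pi}}{8 a^{\frac{3}{2}}}.$$

Repeating $5$ times in total — each differentiation brings down another $(-x^2)$ — gives
$$\frac{d^{5}J}{da^{5}} = \int_{-\infty}^{\infty} - \frac{3 x^{10} e^{- a x^{2}}}{4} \, dx = - \frac{2835 \sqrt{\pi}}{128 a^{\frac{11}{2}}},$$
and the integrand here is $(-1)^{5}$ times the target integrand, so $I = (-1)^{5}\,\frac{d^{5}J}{da^{5}} = \frac{2835 \sqrt{\pi}}{128 a^{\frac{11}{2}}}$.

Setting $a = \frac{1}{2}$:
$$I = \frac{2835 \sqrt{2} \sqrt{\pi}}{4}.$$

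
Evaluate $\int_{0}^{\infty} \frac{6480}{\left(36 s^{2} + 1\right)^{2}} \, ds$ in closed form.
$270 \pi$

Start from the standard arctangent integral
$$J(a) = \int_{0}^{\infty} \frac{5}{a^{2} + s^{2}} \, ds = \frac{5 \pi}{2 a}.$$

Differentiating under the integral sign with respect to $a$,
$$\frac{dJ}{da} = \int_{0}^{\infty} - \frac{10 a}{\left(a^{2} + s^{2}\right)^{2}} \, ds = - \frac{5 \pi}{2 a^{2}},$$
so $\int_{0}^{\infty} \frac{5}{\left(a^{2} + s^{2}\right)^{2}} \, ds = \frac{5 \pi}{4 a^{3}}$.

Setting $a = \frac{1}{6}$:
$$I = 270 \pi.$$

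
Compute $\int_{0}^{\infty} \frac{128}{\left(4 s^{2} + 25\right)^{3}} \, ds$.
$\frac{12 \pi}{3125}$

Start from the standard arctangent integral
$$J(a) = \int_{0}^{\infty} \frac{2}{a^{2} + s^{2}} \, ds = \frac{\pi}{a}.$$

Differentiating under the integral sign with respect to $a$,
$$\frac{dJ}{da} = \int_{0}^{\infty} - \frac{4 a}{\left(a^{2} + s^{2}\right)^{2}} \, ds = - \frac{\pi}{a^{2}},$$
so $\int_{0}^{\infty} \frac{2}{\left(a^{2} + s^{2}\right)^{2}} \, ds = \frac{\pi}{2 a^{3}}$.

Repeating — each differentiation of $1/(s^2+a^2)^j$ produces $-2ja/(s^2+a^2)^{j+1}$ — and dividing through by $-2ja$ at each step yields, after $2$ differentiations in total,
$$\int_{0}^{\infty} \frac{2}{\left(a^{2} + s^{2}\right)^{3}} \, ds = \frac{3 \pi}{8 a^{5}}.$$

Setting $a = \frac{5}{2}$:
$$I = \frac{12 \pi}{3125}.$$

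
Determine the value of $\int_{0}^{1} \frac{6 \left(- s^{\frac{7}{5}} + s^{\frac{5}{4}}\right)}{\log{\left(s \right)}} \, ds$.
$\log{\left(\frac{11390625}{16777216} \right)}$

Consider the one-parameter family: let $I(a) = \int_{0}^{1} \frac{6 \left(- s^{\frac{7}{5}} + s^{a}\right)}{\log{\left(s \right)}} \, ds$.

Since $\dfrac{\partial}{\partial a}\,s^{a} = s^{a} \ln s$, the $\ln s$ in the denominator cancels and
$$\frac{dI}{da} = \int_{0}^{1} 6 s^{a} \, ds = 6 \left[\frac{s^{a+1}}{a+1}\right]_0^1 = \frac{6}{a + 1}.$$

Integrating with respect to $a$ gives $I(a) = \log{\left(\frac{15625 \left(a + 1\right)^{6}}{2985984} \right)} + C$.

At $a = \frac{7}{5}$ the integrand is identically $0$, so $I(\frac{7}{5}) = 0$. The closed form gives $0$, hence $C = 0$.

Setting $a = \frac{5}{4}$:
$$I = \log{\left(\frac{11390625}{16777216} \right)}.$$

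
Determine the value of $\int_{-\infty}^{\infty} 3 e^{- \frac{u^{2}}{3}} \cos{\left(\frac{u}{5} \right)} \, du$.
$\frac{3 \sqrt{3} \sqrt{\pi}}{e^{\frac{3}{100}}}$

Define $I(b) = \int_{-\infty}^{\infty} 3 e^{- \frac{u^{2}}{3}} \cos{\left(b u \right)} \, du$.

Differentiating under the integral sign,
$$I'(b) = \int_{-\infty}^{\infty} - 3 u e^{- \frac{u^{2}}{3}} \sin{\left(b u \right)} \, du.$$

Integrate $\int_{-\infty}^{\infty} u \sin(b u)\, e^{- \frac{u^{2}}{3}}\, du$ by parts with $w = \sin(b u)$ and $dv = u\, e^{- \frac{u^{2}}{3}}\, du$, giving $v = - \frac{3 e^{- \frac{u^{2}}{3}}}{2}$. The boundary term vanishes and
$$\int_{-\infty}^{\infty} u \sin(b u)\, e^{- \frac{u^{2}}{3}}\, du = \frac{3 b}{2} \int_{-\infty}^{\infty} \cos(b u)\, e^{- \frac{u^{2}}{3}}\, du,$$
so $I'(b) = - \frac{3 b}{2}\, I(b)$.

This is a separable first-order ODE; solving with the initial condition $I(0) = \int_{-\infty}^{\infty} 3 e^{- \frac{u^{2}}{3}}\,du = 3 \sqrt{3} \sqrt{\pi}$ gives
$$I(b) = 3 \sqrt{3} \sqrt{\pi} e^{- \frac{3 b^{2}}{4}}.$$

Setting $b = \frac{1}{5}$:
$$I = \frac{3 \sqrt{3} \sqrt{\pi}}{e^{\frac{3}{100}}}.$$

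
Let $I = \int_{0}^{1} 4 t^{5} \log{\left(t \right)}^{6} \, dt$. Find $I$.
$\frac{5}{486}$

Consider the simpler parametrised integral
$$J(a) = \int_{0}^{1} 4 t^{a} \, dt = \frac{4}{a + 1}.$$

Differentiating under the integral sign brings down a factor of $\ln t$:
$$\frac{dJ}{da} = \int_{0}^{1} 4 t^{a} \log{\left(t \right)} \, dt = - \frac{4}{\left(a + 1\right)^{2}}.$$

Repeating $6$ times in total — each differentiation brings down another $\ln t$ — gives
$$\frac{d^{6}J}{da^{6}} = \int_{0}^{1} 4 t^{a} \log{\left(t \right)}^{6} \, dt = \frac{2880}{\left(a + 1\right)^{7}},$$
and the integrand here is exactly the target integrand, so $I = \frac{2880}{\left(a + 1\right)^{7}}$.

Setting $a = 5$:
$$I = \frac{5}{486}.$$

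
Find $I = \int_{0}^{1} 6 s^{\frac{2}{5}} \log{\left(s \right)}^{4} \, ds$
$\frac{450000}{16807}$

Consider the simpler parametrised integral
$$J(a) = \int_{0}^{1} 6 s^{a} \, ds = \frac{6}{a + 1}.$$

Differentiating under the integral sign brings down a factor of $\ln s$:
$$\frac{dJ}{da} = \int_{0}^{1} 6 s^{a} \log{\left(s \right)} \, ds = - \frac{6}{\left(a + 1\right)^{2}}.$$

Repeating $4$ times in total — each differentiation brings down another $\ln s$ — gives
$$\frac{d^{4}J}{da^{4}} = \int_{0}^{1} 6 s^{a} \log{\left(s \right)}^{4} \, ds = \frac{144}{\left(a + 1\right)^{5}},$$
and the integrand here is exactly the target integrand, so $I = \frac{144}{\left(a + 1\right)^{5}}$.

Setting $a = \frac{2}{5}$:
$$I = \frac{450000}{16807}.$$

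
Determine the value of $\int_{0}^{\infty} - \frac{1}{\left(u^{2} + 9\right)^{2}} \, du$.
$- \frac{\pi}{108}$

Begin with the known result
$$J(a) = \int_{0}^{\infty} - \frac{1}{a^{2} + u^{2}} \, du = - \frac{\pi}{2 a}.$$

Differentiating under the integral sign with respect to $a$,
$$\frac{dJ}{da} = \int_{0}^{\infty} \frac{2 a}{\left(a^{2} + u^{2}\right)^{2}} \, du = \frac{\pi}{2 a^{2}},$$
so $\int_{0}^{\infty} - \frac{1}{\left(a^{2} + u^{2}\right)^{2}} \, du = - \frac{\pi}{4 a^{3}}$.

Setting $a = 3$:
$$I = - \frac{\pi}{108}.$$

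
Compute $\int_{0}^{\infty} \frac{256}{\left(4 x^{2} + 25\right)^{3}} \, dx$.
$\frac{24 \pi}{3125}$

Recall the elementary integral
$$J(a) = \int_{0}^{\infty} \frac{4}{a^{2} + x^{2}} \, dx = \frac{2 \pi}{a}.$$

Differentiating under the integral sign with respect to $a$,
$$\frac{dJ}{da} = \int_{0}^{\infty} - \frac{8 a}{\left(a^{2} + x^{2}\right)^{2}} \, dx = - \frac{2 \pi}{a^{2}},$$
so $\int_{0}^{\infty} \frac{4}{\left(a^{2} + x^{2}\right)^{2}} \, dx = \frac{\pi}{a^{3}}$.

Repeating — each differentiation of $1/(x^2+a^2)^j$ produces $-2ja/(x^2+a^2)^{j+1}$ — and dividing through by $-2ja$ at each step yields, after $2$ differentiations in total,
$$\int_{0}^{\infty} \frac{4}{\left(a^{2} + x^{2}\right)^{3}} \, dx = \frac{3 \pi}{4 a^{5}}.$$

Setting $a = \frac{5}{2}$:
$$I = \frac{24 \pi}{3125}.$$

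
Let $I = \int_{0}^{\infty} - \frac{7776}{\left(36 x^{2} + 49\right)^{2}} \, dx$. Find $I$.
$- \frac{324 \pi}{343}$

Start from the standard arctangent integral
$$J(a) = \int_{0}^{\infty} - \frac{6}{a^{2} + x^{2}} \, dx = - \frac{3 \pi}{a}.$$

Differentiating under the integral sign with respect to $a$,
$$\frac{dJ}{da} = \int_{0}^{\infty} \frac{12 a}{\left(a^{2} + x^{2}\right)^{2}} \, dx = \frac{3 \pi}{a^{2}},$$
so $\int_{0}^{\infty} - \frac{6}{\left(a^{2} + x^{2}\right)^{2}} \, dx = - \frac{3 \pi}{2 a^{3}}$.

Setting $a = \frac{7}{6}$:
$$I = - \frac{324 \pi}{343}.$$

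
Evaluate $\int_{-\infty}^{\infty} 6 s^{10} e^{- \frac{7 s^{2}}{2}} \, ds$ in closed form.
$\frac{810 \sqrt{14} \sqrt{\pi}}{16807}$

Start from the elementary integral
$$J(a) = \int_{-\infty}^{\infty} 6 e^{- a s^{2}} \, ds = \frac{6 \sqrt{\pi}}{\sqrt{a}}.$$

Differentiating under the integral sign brings down a factor of $(-s^2)$:
$$\frac{dJ}{da} = \int_{-\infty}^{\infty} - 6 s^{2} e^{- a s^{2}} \, ds = - \frac{3 \sqrt{\pi}}{a^{\frac{3}{2}}}.$$

Repeating $5$ times in total — each differentiation brings down another $(-s^2)$ — gives
$$\frac{d^{5}J}{da^{5}} = \int_{-\infty}^{\infty} - 6 s^{10} e^{- a s^{2}} \, ds = - \frac{2835 \sqrt{\pi}}{16 a^{\frac{11}{2}}},$$
and the integrand here is $(-1)^{5}$ times the target integrand, so $I = (-1)^{5}\,\frac{d^{5}J}{da^{5}} = \frac{2835 \sqrt{\pi}}{16 a^{\frac{11}{2}}}$.

Setting $a = \frac{7}{2}$:
$$I = \frac{810 \sqrt{14} \sqrt{\pi}}{16807}.$$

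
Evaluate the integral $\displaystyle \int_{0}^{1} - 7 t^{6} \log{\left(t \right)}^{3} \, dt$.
$\frac{6}{343}$

Begin with the known integral
$$J(a) = \int_{0}^{1} - 7 t^{a} \, dt = - \frac{7}{a + 1}.$$

Differentiating under the integral sign brings down a factor of $\ln t$:
$$\frac{dJ}{da} = \int_{0}^{1} - 7 t^{a} \log{\left(t \right)} \, dt = \frac{7}{\left(a + 1\right)^{2}}.$$

Repeating $3$ times in total — each differentiation brings down another $\ln t$ — gives
$$\frac{d^{3}J}{da^{3}} = \int_{0}^{1} - 7 t^{a} \log{\left(t \right)}^{3} \, dt = \frac{42}{\left(a + 1\right)^{4}},$$
and the integrand here is exactly the target integrand, so $I = \frac{42}{\left(a + 1\right)^{4}}$.

Setting $a = 6$:
$$I = \frac{6}{343}.$$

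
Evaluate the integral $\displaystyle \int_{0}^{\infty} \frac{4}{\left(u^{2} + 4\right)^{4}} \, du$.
$\frac{5 \pi}{1024}$

Begin with the known result
$$J(a) = \int_{0}^{\infty} \frac{4}{a^{2} + u^{2}} \, du = \frac{2 \pi}{a}.$$

Differentiating under the integral sign with respect to $a$,
$$\frac{dJ}{da} = \int_{0}^{\infty} - \frac{8 a}{\left(a^{2} + u^{2}\right)^{2}} \, du = - \frac{2 \pi}{a^{2}},$$
so $\int_{0}^{\infty} \frac{4}{\left(a^{2} + u^{2}\right)^{2}} \, du = \frac{\pi}{a^{3}}$.

Repeating — each differentiation of $1/(u^2+a^2)^j$ produces $-2ja/(u^2+a^2)^{j+1}$ — and dividing through by $-2ja$ at each step yields, after $3$ differentiations in total,
$$\int_{0}^{\infty} \frac{4}{\left(a^{2} + u^{2}\right)^{4}} \, du = \frac{5 \pi}{8 a^{7}}.$$

Setting $a = 2$:
$$I = \frac{5 \pi}{1024}.$$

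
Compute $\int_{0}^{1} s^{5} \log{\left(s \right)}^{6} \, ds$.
$\frac{5}{1944}$

Consider the simpler parametrised integral
$$J(a) = \int_{0}^{1} s^{a} \, ds = \frac{1}{a + 1}.$$

Differentiating under the integral sign brings down a factor of $\ln s$:
$$\frac{dJ}{da} = \int_{0}^{1} s^{a} \log{\left(s \right)} \, ds = - \frac{1}{\left(a + 1\right)^{2}}.$$

Repeating $6$ times in total — each differentiation brings down another $\ln s$ — gives
$$\frac{d^{6}J}{da^{6}} = \int_{0}^{1} s^{a} \log{\left(s \right)}^{6} \, ds = \frac{720}{\left(a + 1\right)^{7}},$$
and the integrand here is exactly the target integrand, so $I = \frac{720}{\left(a + 1\right)^{7}}$.

Setting $a = 5$:
$$I = \frac{5}{1944}.$$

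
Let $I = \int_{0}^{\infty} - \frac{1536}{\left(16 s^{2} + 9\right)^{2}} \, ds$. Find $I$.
$- \frac{32 \pi}{9}$

Recall the elementary integral
$$J(a) = \int_{0}^{\infty} - \frac{6}{a^{2} + s^{2}} \, ds = - \frac{3 \pi}{a}.$$

Differentiating under the integral sign with respect to $a$,
$$\frac{dJ}{da} = \int_{0}^{\infty} \frac{12 a}{\left(a^{2} + s^{2}\right)^{2}} \, ds = \frac{3 \pi}{a^{2}},$$
so $\int_{0}^{\infty} - \frac{6}{\left(a^{2} + s^{2}\right)^{2}} \, ds = - \frac{3 \pi}{2 a^{3}}$.

Setting $a = \frac{3}{4}$:
$$I = - \frac{32 \pi}{9}.$$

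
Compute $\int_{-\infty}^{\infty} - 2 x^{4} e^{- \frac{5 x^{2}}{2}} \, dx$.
$- \frac{6 \sqrt{10} \sqrt{\pi}}{125}$

Consider the simpler parametrised integral
$$J(a) = \int_{-\infty}^{\infty} - 2 e^{- a x^{2}} \, dx = - \frac{2 \sqrt{\pi}}{\sqrt{a}}.$$

Differentiating under the integral sign brings down a factor of $(-x^2)$:
$$\frac{dJ}{da} = \int_{-\infty}^{\infty} 2 x^{2} e^{- a x^{2}} \, dx = \frac{\sqrt{\pi}}{a^{\frac{3}{2}}}.$$

Repeating twice in total — each differentiation brings down another $(-x^2)$ — gives
$$\frac{d^{2}J}{da^{2}} = \int_{-\infty}^{\infty} - 2 x^{4} e^{- a x^{2}} \, dx = - \frac{3 \sqrt{\pi}}{2 a^{\frac{5}{2}}},$$
and the integrand here is exactly the target integrand, so $I = - \frac{3 \sqrt{\pi}}{2 a^{\frac{5}{2}}}$.

Setting $a = \frac{5}{2}$:
$$I = - \frac{6 \sqrt{10} \sqrt{\pi}}{125}.$$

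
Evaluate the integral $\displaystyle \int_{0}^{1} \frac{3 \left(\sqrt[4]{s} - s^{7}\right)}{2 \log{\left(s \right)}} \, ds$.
$\log{\left(\frac{5 \sqrt{10}}{256} \right)}$

Introduce a parameter $a$ in the exponent: let $I(a) = \int_{0}^{1} \frac{3 \left(- s^{7} + s^{a}\right)}{2 \log{\left(s \right)}} \, ds$.

Since $\dfrac{\partial}{\partial a}\,s^{a} = s^{a} \ln s$, the $\ln s$ in the denominator cancels and
$$\frac{dI}{da} = \int_{0}^{1} \frac{3}{2} s^{a} \, ds = \frac{3}{2} \left[\frac{s^{a+1}}{a+1}\right]_0^1 = \frac{3}{2 \left(a + 1\right)}.$$

Integrating with respect to $a$ gives $I(a) = \frac{3 \log{\left(a + 1 \right)}}{2} - \frac{9 \log{\left(2 \right)}}{2} + C$.

At $a = 7$ the integrand is identically $0$, so $I(7) = 0$. The closed form gives $0$, hence $C = 0$.

Setting $a = \frac{1}{4}$:
$$I = \log{\left(\frac{5 \sqrt{10}}{256} \right)}.$$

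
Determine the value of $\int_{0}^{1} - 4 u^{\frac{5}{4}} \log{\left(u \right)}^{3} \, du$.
$\frac{2048}{2187}$

Begin with the known integral
$$J(a) = \int_{0}^{1} - 4 u^{a} \, du = - \frac{4}{a + 1}.$$

Differentiating under the integral sign brings down a factor of $\ln u$:
$$\frac{dJ}{da} = \int_{0}^{1} - 4 u^{a} \log{\left(u \right)} \, du = \frac{4}{\left(a + 1\right)^{2}}.$$

Repeating $3$ times in total — each differentiation brings down another $\ln u$ — gives
$$\frac{d^{3}J}{da^{3}} = \int_{0}^{1} - 4 u^{a} \log{\left(u \right)}^{3} \, du = \frac{24}{\left(a + 1\right)^{4}},$$
and the integrand here is exactly the target integrand, so $I = \frac{24}{\left(a + 1\right)^{4}}$.

Setting $a = \frac{5}{4}$:
$$I = \frac{2048}{2187}.$$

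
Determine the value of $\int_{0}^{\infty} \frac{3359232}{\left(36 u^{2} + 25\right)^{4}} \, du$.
$\frac{17496 \pi}{15625}$

Recall the elementary integral
$$J(a) = \int_{0}^{\infty} \frac{2}{a^{2} + u^{2}} \, du = \frac{\pi}{a}.$$

Differentiating under the integral sign with respect to $a$,
$$\frac{dJ}{da} = \int_{0}^{\infty} - \frac{4 a}{\left(a^{2} + u^{2}\right)^{2}} \, du = - \frac{\pi}{a^{2}},$$
so $\int_{0}^{\infty} \frac{2}{\left(a^{2} + u^{2}\right)^{2}} \, du = \frac{\pi}{2 a^{3}}$.

Repeating — each differentiation of $1/(u^2+a^2)^j$ produces $-2ja/(u^2+a^2)^{j+1}$ — and dividing through by $-2ja$ at each step yields, after $3$ differentiations in total,
$$\int_{0}^{\infty} \frac{2}{\left(a^{2} + u^{2}\right)^{4}} \, du = \frac{5 \pi}{16 a^{7}}.$$

Setting $a = \frac{5}{6}$:
$$I = \frac{17496 \pi}{15625}.$$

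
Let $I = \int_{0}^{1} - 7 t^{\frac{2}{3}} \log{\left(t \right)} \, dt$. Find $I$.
$\frac{63}{25}$

Consider the simpler parametrised integral
$$J(a) = \int_{0}^{1} - 7 t^{a} \, dt = - \frac{7}{a + 1}.$$

Differentiating under the integral sign brings down a factor of $\ln t$:
$$\frac{dJ}{da} = \int_{0}^{1} - 7 t^{a} \log{\left(t \right)} \, dt = \frac{7}{\left(a + 1\right)^{2}}.$$

The integral on the left is $I$, so $I = \frac{7}{\left(a + 1\right)^{2}}$.

Setting $a = \frac{2}{3}$:
$$I = \frac{63}{25}.$$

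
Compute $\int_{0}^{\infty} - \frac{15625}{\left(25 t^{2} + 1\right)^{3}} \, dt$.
$- \frac{9375 \pi}{16}$

Recall the elementary integral
$$J(a) = \int_{0}^{\infty} - \frac{1}{a^{2} + t^{2}} \, dt = - \frac{\pi}{2 a}.$$

Differentiating under the integral sign with respect to $a$,
$$\frac{dJ}{da} = \int_{0}^{\infty} \frac{2 a}{\left(a^{2} + t^{2}\right)^{2}} \, dt = \frac{\pi}{2 a^{2}},$$
so $\int_{0}^{\infty} - \frac{1}{\left(a^{2} + t^{2}\right)^{2}} \, dt = - \frac{\pi}{4 a^{3}}$.

Repeating — each differentiation of $1/(t^2+a^2)^j$ produces $-2ja/(t^2+a^2)^{j+1}$ — and dividing through by $-2ja$ at each step yields, after $2$ differentiations in total,
$$\int_{0}^{\infty} - \frac{1}{\left(a^{2} + t^{2}\right)^{3}} \, dt = - \frac{3 \pi}{16 a^{5}}.$$

Setting $a = \frac{1}{5}$:
$$I = - \frac{9375 \pi}{16}.$$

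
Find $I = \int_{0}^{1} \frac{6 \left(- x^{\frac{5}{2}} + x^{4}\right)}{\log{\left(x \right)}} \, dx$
$\log{\left(\frac{1000000}{117649} \right)}$

Replace the exponent $\frac{5}{2}$ by a parameter $a$: let $I(a) = \int_{0}^{1} \frac{6 \left(x^{4} - x^{a}\right)}{\log{\left(x \right)}} \, dx$.

Since $\dfrac{\partial}{\partial a}\,x^{a} = x^{a} \ln x$, the $\ln x$ in the denominator cancels and
$$\frac{dI}{da} = \int_{0}^{1} -6 x^{a} \, dx = -6 \left[\frac{x^{a+1}}{a+1}\right]_0^1 = - \frac{6}{a + 1}.$$

Integrating with respect to $a$ gives $I(a) = \log{\left(\frac{15625}{\left(a + 1\right)^{6}} \right)} + C$.

At $a = 4$ the integrand is identically $0$, so $I(4) = 0$. The closed form gives $0$, hence $C = 0$.

Setting $a = \frac{5}{2}$:
$$I = \log{\left(\frac{1000000}{117649} \right)}.$$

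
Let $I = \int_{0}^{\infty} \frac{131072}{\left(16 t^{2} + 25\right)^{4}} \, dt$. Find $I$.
$\frac{1024 \pi}{15625}$

Recall the elementary integral
$$J(a) = \int_{0}^{\infty} \frac{2}{a^{2} + t^{2}} \, dt = \frac{\pi}{a}.$$

Differentiating under the integral sign with respect to $a$,
$$\frac{dJ}{da} = \int_{0}^{\infty} - \frac{4 a}{\left(a^{2} + t^{2}\right)^{2}} \, dt = - \frac{\pi}{a^{2}},$$
so $\int_{0}^{\infty} \frac{2}{\left(a^{2} + t^{2}\right)^{2}} \, dt = \frac{\pi}{2 a^{3}}$.

Repeating — each differentiation of $1/(t^2+a^2)^j$ produces $-2ja/(t^2+a^2)^{j+1}$ — and dividing through by $-2ja$ at each step yields, after $3$ differentiations in total,
$$\int_{0}^{\infty} \frac{2}{\left(a^{2} + t^{2}\right)^{4}} \, dt = \frac{5 \pi}{16 a^{7}}.$$

Setting $a = \frac{5}{4}$:
$$I = \frac{1024 \pi}{15625}.$$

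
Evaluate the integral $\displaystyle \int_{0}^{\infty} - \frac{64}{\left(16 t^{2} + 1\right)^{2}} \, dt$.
$- 4 \pi$

Start from the standard arctangent integral
$$J(a) = \int_{0}^{\infty} - \frac{1}{4 \left(a^{2} + t^{2}\right)} \, dt = - \frac{\pi}{8 a}.$$

Differentiating under the integral sign with respect to $a$,
$$\frac{dJ}{da} = \int_{0}^{\infty} \frac{a}{2 \left(a^{2} + t^{2}\right)^{2}} \, dt = \frac{\pi}{8 a^{2}},$$
so $\int_{0}^{\infty} - \frac{1}{4 \left(a^{2} + t^{2}\right)^{2}} \, dt = - \frac{\pi}{16 a^{3}}$.

Setting $a = \frac{1}{4}$:
$$I = - 4 \pi.$$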